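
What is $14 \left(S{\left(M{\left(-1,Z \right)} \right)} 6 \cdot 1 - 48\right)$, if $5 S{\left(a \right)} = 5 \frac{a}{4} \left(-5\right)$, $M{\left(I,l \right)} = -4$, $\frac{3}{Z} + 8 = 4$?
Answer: $-252$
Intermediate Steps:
$Z = - \frac{3}{4}$ ($Z = \frac{3}{-8 + 4} = \frac{3}{-4} = 3 \left(- \frac{1}{4}\right) = - \frac{3}{4} \approx -0.75$)
$S{\left(a \right)} = - \frac{5 a}{4}$ ($S{\left(a \right)} = \frac{5 \frac{a}{4} \left(-5\right)}{5} = \frac{\frac{5 a}{4} \left(-5\right)}{5} = \frac{\left(- \frac{25}{4}\right) a}{5} = - \frac{5 a}{4}$)
$14 \left(S{\left(M{\left(-1,Z \right)} \right)} 6 \cdot 1 - 48\right) = 14 \left(\left(- \frac{5}{4}\right) \left(-4\right) 6 \cdot 1 - 48\right) = 14 \left(5 \cdot 6 \cdot 1 - 48\right) = 14 \left(30 \cdot 1 - 48\right) = 14 \left(30 - 48\right) = 14 \left(-18\right) = -252$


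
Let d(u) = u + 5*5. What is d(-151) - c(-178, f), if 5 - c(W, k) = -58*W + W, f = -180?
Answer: 10015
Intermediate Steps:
c(W, k) = 5 + 57*W (c(W, k) = 5 - (-58*W + W) = 5 - (-57)*W = 5 + 57*W)
d(u) = 25 + u (d(u) = u + 25 = 25 + u)
d(-151) - c(-178, f) = (25 - 151) - (5 + 57*(-178)) = -126 - (5 - 10146) = -126 - 1*(-10141) = -126 + 10141 = 10015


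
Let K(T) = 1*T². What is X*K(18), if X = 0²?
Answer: 0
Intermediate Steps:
K(T) = T²
X = 0
X*K(18) = 0*18² = 0*324 = 0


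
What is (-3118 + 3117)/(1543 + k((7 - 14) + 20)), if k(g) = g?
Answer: -1/1556 ≈ -0.00064267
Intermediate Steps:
(-3118 + 3117)/(1543 + k((7 - 14) + 20)) = (-3118 + 3117)/(1543 + ((7 - 14) + 20)) = -1/(1543 + (-7 + 20)) = -1/(1543 + 13) = -1/1556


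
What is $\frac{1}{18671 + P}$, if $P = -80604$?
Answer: $- \frac{1}{61933} \approx -1.6146 \cdot 10^{-5}$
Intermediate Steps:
$\frac{1}{18671 + P} = \frac{1}{18671 - 80604} = \frac{1}{-61933} = - \frac{1}{61933}$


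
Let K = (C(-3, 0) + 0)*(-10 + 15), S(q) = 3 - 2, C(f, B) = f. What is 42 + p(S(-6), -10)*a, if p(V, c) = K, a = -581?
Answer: 8757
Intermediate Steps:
S(q) = 1
K = -15 (K = (-3 + 0)*(-10 + 15) = -3*5 = -15)
p(V, c) = -15
42 + p(S(-6), -10)*a = 42 - 15*(-581) = 42 + 8715 = 8757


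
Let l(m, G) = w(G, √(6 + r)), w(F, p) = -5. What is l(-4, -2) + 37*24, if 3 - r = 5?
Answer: 883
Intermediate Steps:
r = -2 (r = 3 - 1*5 = 3 - 5 = -2)
l(m, G) = -5
l(-4, -2) + 37*24 = -5 + 37*24 = -5 + 888 = 883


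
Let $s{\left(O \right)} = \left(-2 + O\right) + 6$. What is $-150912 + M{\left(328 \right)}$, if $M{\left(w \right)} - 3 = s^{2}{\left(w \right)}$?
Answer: $-40685$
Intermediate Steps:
$s{\left(O \right)} = 4 + O$
$M{\left(w \right)} = 3 + \left(4 + w\right)^{2}$
$-150912 + M{\left(328 \right)} = -150912 + \left(3 + \left(4 + 328\right)^{2}\right) = -150912 + \left(3 + 332^{2}\right) = -150912 + \left(3 + 110224\right) = -150912 + 110227 = -40685$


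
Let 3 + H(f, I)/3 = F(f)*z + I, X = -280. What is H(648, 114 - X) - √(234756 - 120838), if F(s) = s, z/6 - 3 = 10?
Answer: 152805 - √113918 ≈ 1.5247e+5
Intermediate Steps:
z = 78 (z = 18 + 6*10 = 18 + 60 = 78)
H(f, I) = -9 + 3*I + 234*f (H(f, I) = -9 + 3*(f*78 + I) = -9 + 3*(78*f + I) = -9 + 3*(I + 78*f) = -9 + (3*I + 234*f) = -9 + 3*I + 234*f)
H(648, 114 - X) - √(234756 - 120838) = (-9 + 3*(114 - 1*(-280)) + 234*648) - √(234756 - 120838) = (-9 + 3*(114 + 280) + 151632) - √113918 = (-9 + 3*394 + 151632) - √113918 = (-9 + 1182 + 151632) - √113918 = 152805 - √113918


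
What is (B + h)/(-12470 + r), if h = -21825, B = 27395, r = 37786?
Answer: 2785/12658 ≈ 0.22002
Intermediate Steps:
(B + h)/(-12470 + r) = (27395 - 21825)/(-12470 + 37786) = 5570/25316 = 5570*(1/25316) = 2785/12658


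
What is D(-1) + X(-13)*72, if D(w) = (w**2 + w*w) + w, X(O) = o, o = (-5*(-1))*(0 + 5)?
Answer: 1801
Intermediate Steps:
o = 25 (o = 5*5 = 25)
X(O) = 25
D(w) = w + 2*w**2 (D(w) = (w**2 + w**2) + w = 2*w**2 + w = w + 2*w**2)
D(-1) + X(-13)*72 = -(1 + 2*(-1)) + 25*72 = -(1 - 2) + 1800 = -1*(-1) + 1800 = 1 + 1800 = 1801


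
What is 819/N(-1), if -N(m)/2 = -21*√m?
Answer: -39*I/2 ≈ -19.5*I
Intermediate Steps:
N(m) = 42*√m (N(m) = -(-42)*√m = 42*√m)
819/N(-1) = 819/((42*√(-1))) = 819/((42*I)) = 819*(-I/42) = -39*I/2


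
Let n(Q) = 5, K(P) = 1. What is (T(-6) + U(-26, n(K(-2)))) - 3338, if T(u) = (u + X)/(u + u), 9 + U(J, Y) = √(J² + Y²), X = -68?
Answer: -20045/6 + √701 ≈ -3314.4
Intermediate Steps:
U(J, Y) = -9 + √(J² + Y²)
T(u) = (-68 + u)/(2*u) (T(u) = (u - 68)/(u + u) = (-68 + u)/((2*u)) = (-68 + u)*(1/(2*u)) = (-68 + u)/(2*u))
(T(-6) + U(-26, n(K(-2)))) - 3338 = ((½)*(-68 - 6)/(-6) + (-9 + √((-26)² + 5²))) - 3338 = ((½)*(-⅙)*(-74) + (-9 + √(676 + 25))) - 3338 = (37/6 + (-9 + √701)) - 3338 = (-17/6 + √701) - 3338 = -20045/6 + √701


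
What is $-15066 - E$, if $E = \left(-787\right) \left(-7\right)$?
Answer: $-20575$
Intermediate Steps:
$E = 5509$
$-15066 - E = -15066 - 5509 = -20575$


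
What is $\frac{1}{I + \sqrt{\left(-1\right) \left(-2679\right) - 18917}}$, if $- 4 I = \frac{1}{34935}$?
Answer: $- \frac{139740}{317083771288801} - \frac{19527267600 i \sqrt{16238}}{317083771288801} \approx -4.407 \cdot 10^{-10} - 0.0078475 i$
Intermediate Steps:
$I = - \frac{1}{139740}$ ($I = - \frac{1}{4 \cdot 34935} = \left(- \frac{1}{4}\right) \frac{1}{34935} = - \frac{1}{139740} \approx -7.1561 \cdot 10^{-6}$)
$\frac{1}{I + \sqrt{\left(-1\right) \left(-2679\right) - 18917}} = \frac{1}{- \frac{1}{139740} + \sqrt{\left(-1\right) \left(-2679\right) - 18917}} = \frac{1}{- \frac{1}{139740} + \sqrt{2679 - 18917}} = \frac{1}{- \frac{1}{139740} + \sqrt{-16238}} = \frac{1}{- \frac{1}{139740} + i \sqrt{16238}}$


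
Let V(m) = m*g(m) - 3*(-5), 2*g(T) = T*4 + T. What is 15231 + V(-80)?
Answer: 31246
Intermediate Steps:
g(T) = 5*T/2 (g(T) = (T*4 + T)/2 = (4*T + T)/2 = (5*T)/2 = 5*T/2)
V(m) = 15 + 5*m**2/2 (V(m) = m*(5*m/2) - 3*(-5) = 5*m**2/2 + 15 = 15 + 5*m**2/2)
15231 + V(-80) = 15231 + (15 + (5/2)*(-80)**2) = 15231 + (15 + (5/2)*6400) = 15231 + (15 + 16000) = 15231 + 16015 = 31246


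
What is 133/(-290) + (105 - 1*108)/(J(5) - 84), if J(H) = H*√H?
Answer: -29267/69310 + 15*√5/6931 ≈ -0.41742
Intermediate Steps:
J(H) = H^(3/2)
133/(-290) + (105 - 1*108)/(J(5) - 84) = 133/(-290) + (105 - 1*108)/(5^(3/2) - 84) = 133*(-1/290) + (105 - 108)/(5*√5 - 84) = -133/290 - 3/(-84 + 5*√5)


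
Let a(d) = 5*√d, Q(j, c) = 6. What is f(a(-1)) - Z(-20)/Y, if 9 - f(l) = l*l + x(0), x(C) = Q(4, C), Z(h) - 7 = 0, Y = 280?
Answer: 1119/40 ≈ 27.975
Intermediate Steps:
Z(h) = 7 (Z(h) = 7 + 0 = 7)
x(C) = 6
f(l) = 3 - l² (f(l) = 9 - (l*l + 6) = 9 - (l² + 6) = 9 - (6 + l²) = 9 + (-6 - l²) = 3 - l²)
f(a(-1)) - Z(-20)/Y = (3 - (5*√(-1))²) - 7/280 = (3 - (5*I)²) - 7/280 = (3 - 1*(-25)) - 1*1/40 = (3 + 25) - 1/40 = 28 - 1/40 = 1119/40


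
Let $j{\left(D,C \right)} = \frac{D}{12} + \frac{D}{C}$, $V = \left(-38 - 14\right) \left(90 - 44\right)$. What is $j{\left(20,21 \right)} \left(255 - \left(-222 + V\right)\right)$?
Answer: $\frac{157795}{21} \approx 7514.0$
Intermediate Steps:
$V = -2392$ ($V = \left(-52\right) 46 = -2392$)
$j{\left(D,C \right)} = \frac{D}{12} + \frac{D}{C}$ ($j{\left(D,C \right)} = D \frac{1}{12} + \frac{D}{C} = \frac{D}{12} + \frac{D}{C}$)
$j{\left(20,21 \right)} \left(255 - \left(-222 + V\right)\right) = \left(\frac{1}{12} \cdot 20 + \frac{20}{21}\right) \left(255 + \left(222 - -2392\right)\right) = \left(\frac{5}{3} + 20 \cdot \frac{1}{21}\right) \left(255 + \left(222 + 2392\right)\right) = \left(\frac{5}{3} + \frac{20}{21}\right) \left(255 + 2614\right) = \frac{55}{21} \cdot 2869 = \frac{157795}{21}$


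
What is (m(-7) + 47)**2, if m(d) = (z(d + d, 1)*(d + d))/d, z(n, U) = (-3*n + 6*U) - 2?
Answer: 19321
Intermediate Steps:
z(n, U) = -2 - 3*n + 6*U
m(d) = 8 - 12*d (m(d) = ((-2 - 3*(d + d) + 6*1)*(d + d))/d = ((-2 - 6*d + 6)*(2*d))/d = ((4 - 6*d)*(2*d))/d = (2*d*(4 - 6*d))/d = 8 - 12*d)
(m(-7) + 47)**2 = ((8 - 12*(-7)) + 47)**2 = ((8 + 84) + 47)**2 = (92 + 47)**2 = 139**2 = 19321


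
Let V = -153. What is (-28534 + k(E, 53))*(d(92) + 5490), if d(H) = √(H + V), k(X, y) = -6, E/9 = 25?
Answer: -156684600 - 28540*I*√61 ≈ -1.5668e+8 - 2.229e+5*I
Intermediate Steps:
E = 225 (E = 9*25 = 225)
d(H) = √(-153 + H) (d(H) = √(H - 153) = √(-153 + H))
(-28534 + k(E, 53))*(d(92) + 5490) = (-28534 - 6)*(√(-153 + 92) + 5490) = -28540*(√(-61) + 5490) = -28540*(I*√61 + 5490) = -28540*(5490 + I*√61) = -156684600 - 28540*I*√61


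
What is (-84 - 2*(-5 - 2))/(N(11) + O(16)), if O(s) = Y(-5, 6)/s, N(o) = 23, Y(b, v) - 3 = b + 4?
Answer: -112/37 ≈ -3.0270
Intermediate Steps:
Y(b, v) = 7 + b (Y(b, v) = 3 + (b + 4) = 3 + (4 + b) = 7 + b)
O(s) = 2/s (O(s) = (7 - 5)/s = 2/s)
(-84 - 2*(-5 - 2))/(N(11) + O(16)) = (-84 - 2*(-5 - 2))/(23 + 2/16) = (-84 - 2*(-7))/(23 + 2*(1/16)) = (-84 + 14)/(23 + ⅛) = -70/185/8 = -70*8/185 = -112/37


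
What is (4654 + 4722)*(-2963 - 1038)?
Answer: -37513376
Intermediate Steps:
(4654 + 4722)*(-2963 - 1038) = 9376*(-4001) = -37513376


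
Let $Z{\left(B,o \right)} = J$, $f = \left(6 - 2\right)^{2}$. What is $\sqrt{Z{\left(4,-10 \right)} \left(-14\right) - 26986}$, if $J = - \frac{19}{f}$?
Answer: $\frac{i \sqrt{431510}}{4} \approx 164.22 i$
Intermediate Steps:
$f = 16$ ($f = 4^{2} = 16$)
$J = - \frac{19}{16} \approx -1.1875$
$Z{\left(B,o \right)} = - \frac{19}{16}$
$\sqrt{Z{\left(4,-10 \right)} \left(-14\right) - 26986} = \sqrt{\left(- \frac{19}{16}\right) \left(-14\right) - 26986} = \sqrt{\frac{133}{8} - 26986} = \sqrt{- \frac{215755}{8}} = \frac{i \sqrt{431510}}{4}$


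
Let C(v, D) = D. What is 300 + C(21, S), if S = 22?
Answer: 322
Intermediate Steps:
300 + C(21, S) = 300 + 22 = 322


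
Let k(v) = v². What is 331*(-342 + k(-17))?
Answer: -17543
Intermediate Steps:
331*(-342 + k(-17)) = 331*(-342 + (-17)²) = 331*(-342 + 289) = 331*(-53) = -17543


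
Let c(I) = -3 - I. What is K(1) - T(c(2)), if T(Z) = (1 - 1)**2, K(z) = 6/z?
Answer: 6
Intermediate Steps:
T(Z) = 0 (T(Z) = 0**2 = 0)
K(1) - T(c(2)) = 6/1 - 1*0 = 6*1 + 0 = 6 + 0 = 6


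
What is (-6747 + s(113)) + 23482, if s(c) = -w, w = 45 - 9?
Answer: 16699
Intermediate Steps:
w = 36
s(c) = -36 (s(c) = -1*36 = -36)
(-6747 + s(113)) + 23482 = (-6747 - 36) + 23482 = -6783 + 23482 = 16699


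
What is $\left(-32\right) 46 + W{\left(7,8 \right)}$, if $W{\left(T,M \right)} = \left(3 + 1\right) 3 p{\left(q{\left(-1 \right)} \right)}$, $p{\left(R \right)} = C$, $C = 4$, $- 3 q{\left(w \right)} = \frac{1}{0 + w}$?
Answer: $-1424$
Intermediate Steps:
$q{\left(w \right)} = - \frac{1}{3 w}$ ($q{\left(w \right)} = - \frac{1}{3 \left(0 + w\right)} = - \frac{1}{3 w}$)
$p{\left(R \right)} = 4$
$W{\left(T,M \right)} = 48$ ($W{\left(T,M \right)} = \left(3 + 1\right) 3 \cdot 4 = 4 \cdot 3 \cdot 4 = 12 \cdot 4 = 48$)
$\left(-32\right) 46 + W{\left(7,8 \right)} = \left(-32\right) 46 + 48 = -1472 + 48 = -1424$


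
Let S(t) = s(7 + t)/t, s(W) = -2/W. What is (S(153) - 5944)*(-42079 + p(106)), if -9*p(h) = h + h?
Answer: 27568376517803/110160 ≈ 2.5026e+8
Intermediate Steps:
p(h) = -2*h/9 (p(h) = -(h + h)/9 = -2*h/9)
S(t) = -2/(t*(7 + t)) (S(t) = (-2/(7 + t))/t = -2/(t*(7 + t)))
(S(153) - 5944)*(-42079 + p(106)) = (-2/(153*(7 + 153)) - 5944)*(-42079 - 2/9*106) = (-2*1/153/160 - 5944)*(-42079 - 212/9) = (-2*1/153*1/160 - 5944)*(-378923/9) = (-1/12240 - 5944)*(-378923/9) = -72754561/12240*(-378923/9) = 27568376517803/110160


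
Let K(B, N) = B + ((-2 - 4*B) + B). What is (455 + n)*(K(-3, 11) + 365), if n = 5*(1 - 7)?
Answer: 156825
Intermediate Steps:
n = -30 (n = 5*(-6) = -30)
K(B, N) = -2 - 2*B (K(B, N) = B + (-2 - 3*B) = -2 - 2*B)
(455 + n)*(K(-3, 11) + 365) = (455 - 30)*((-2 - 2*(-3)) + 365) = 425*((-2 + 6) + 365) = 425*(4 + 365) = 425*369 = 156825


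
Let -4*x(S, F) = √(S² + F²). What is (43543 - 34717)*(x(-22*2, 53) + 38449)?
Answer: 339350874 - 4413*√4745/2 ≈ 3.3920e+8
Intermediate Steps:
x(S, F) = -√(F² + S²)/4 (x(S, F) = -√(S² + F²)/4 = -√(F² + S²)/4)
(43543 - 34717)*(x(-22*2, 53) + 38449) = (43543 - 34717)*(-√(53² + (-22*2)²)/4 + 38449) = 8826*(-√(2809 + (-44)²)/4 + 38449) = 8826*(-√(2809 + 1936)/4 + 38449) = 8826*(-√4745/4 + 38449) = 8826*(38449 - √4745/4) = 339350874 - 4413*√4745/2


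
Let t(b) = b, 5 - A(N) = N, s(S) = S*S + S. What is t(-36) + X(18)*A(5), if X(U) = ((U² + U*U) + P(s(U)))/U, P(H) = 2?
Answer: -36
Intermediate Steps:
s(S) = S + S² (s(S) = S² + S = S + S²)
A(N) = 5 - N
X(U) = (2 + 2*U²)/U (X(U) = ((U² + U*U) + 2)/U = ((U² + U²) + 2)/U = (2*U² + 2)/U = (2 + 2*U²)/U)
t(-36) + X(18)*A(5) = -36 + (2*18 + 2/18)*(5 - 1*5) = -36 + (36 + 2*(1/18))*(5 - 5) = -36 + (36 + ⅑)*0 = -36 + (325/9)*0 = -36 + 0 = -36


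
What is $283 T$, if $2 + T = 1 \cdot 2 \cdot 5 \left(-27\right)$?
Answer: $-76976$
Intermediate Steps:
$T = -272$ ($T = -2 + 1 \cdot 2 \cdot 5 \left(-27\right) = -2 + 2 \cdot 5 \left(-27\right) = -2 + 10 \left(-27\right) = -2 - 270 = -272$)
$283 T = 283 \left(-272\right) = -76976$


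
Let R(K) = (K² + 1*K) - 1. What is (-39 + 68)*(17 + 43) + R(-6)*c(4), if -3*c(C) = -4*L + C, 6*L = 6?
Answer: 1740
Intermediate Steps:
L = 1 (L = (⅙)*6 = 1)
R(K) = -1 + K + K² (R(K) = (K² + K) - 1 = (K + K²) - 1 = -1 + K + K²)
c(C) = 4/3 - C/3 (c(C) = -(-4*1 + C)/3 = -(-4 + C)/3 = 4/3 - C/3)
(-39 + 68)*(17 + 43) + R(-6)*c(4) = (-39 + 68)*(17 + 43) + (-1 - 6 + (-6)²)*(4/3 - ⅓*4) = 29*60 + (-1 - 6 + 36)*(4/3 - 4/3) = 1740 + 29*0 = 1740 + 0 = 1740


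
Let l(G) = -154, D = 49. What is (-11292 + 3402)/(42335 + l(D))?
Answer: -7890/42181 ≈ -0.18705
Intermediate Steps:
(-11292 + 3402)/(42335 + l(D)) = (-11292 + 3402)/(42335 - 154) = -7890/42181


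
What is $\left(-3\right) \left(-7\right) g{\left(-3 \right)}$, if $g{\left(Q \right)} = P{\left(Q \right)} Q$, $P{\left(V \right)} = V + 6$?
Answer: $-189$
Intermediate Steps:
$P{\left(V \right)} = 6 + V$
$g{\left(Q \right)} = Q \left(6 + Q\right)$ ($g{\left(Q \right)} = \left(6 + Q\right) Q = Q \left(6 + Q\right)$)
$\left(-3\right) \left(-7\right) g{\left(-3 \right)} = \left(-3\right) \left(-7\right) \left(- 3 \left(6 - 3\right)\right) = 21 \left(\left(-3\right) 3\right) = 21 \left(-9\right) = -189$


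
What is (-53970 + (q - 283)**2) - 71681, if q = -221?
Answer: 128365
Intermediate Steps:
(-53970 + (q - 283)**2) - 71681 = (-53970 + (-221 - 283)**2) - 71681 = (-53970 + (-504)**2) - 71681 = (-53970 + 254016) - 71681 = 200046 - 71681 = 128365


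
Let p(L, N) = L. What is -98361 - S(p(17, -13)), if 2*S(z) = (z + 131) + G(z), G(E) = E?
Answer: -196887/2 ≈ -98444.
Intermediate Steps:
S(z) = 131/2 + z (S(z) = ((z + 131) + z)/2 = ((131 + z) + z)/2 = (131 + 2*z)/2 = 131/2 + z)
-98361 - S(p(17, -13)) = -98361 - (131/2 + 17) = -98361 - 1*165/2 = -98361 - 165/2 = -196887/2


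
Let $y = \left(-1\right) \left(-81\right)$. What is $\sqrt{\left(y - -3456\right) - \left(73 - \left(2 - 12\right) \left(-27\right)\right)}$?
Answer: $\sqrt{3734} \approx 61.106$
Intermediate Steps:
$y = 81$
$\sqrt{\left(y - -3456\right) - \left(73 - \left(2 - 12\right) \left(-27\right)\right)} = \sqrt{\left(81 - -3456\right) - \left(73 - \left(2 - 12\right) \left(-27\right)\right)} = \sqrt{\left(81 + 3456\right) - \left(73 - \left(2 - 12\right) \left(-27\right)\right)} = \sqrt{3537 - -197} = \sqrt{3537 + \left(270 - 73\right)} = \sqrt{3537 + 197} = \sqrt{3734}$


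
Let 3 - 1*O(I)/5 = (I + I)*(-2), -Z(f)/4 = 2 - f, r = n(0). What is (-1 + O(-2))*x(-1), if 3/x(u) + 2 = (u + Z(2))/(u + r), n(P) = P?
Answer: 78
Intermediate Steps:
r = 0
Z(f) = -8 + 4*f (Z(f) = -4*(2 - f) = -8 + 4*f)
x(u) = -3 (x(u) = 3/(-2 + (u + (-8 + 4*2))/(u + 0)) = 3/(-2 + (u + (-8 + 8))/u) = 3/(-2 + (u + 0)/u) = 3/(-2 + u/u) = 3/(-2 + 1) = 3/(-1) = 3*(-1) = -3)
O(I) = 15 + 20*I (O(I) = 15 - 5*(I + I)*(-2) = 15 - 5*2*I*(-2) = 15 - (-20)*I = 15 + 20*I)
(-1 + O(-2))*x(-1) = (-1 + (15 + 20*(-2)))*(-3) = (-1 + (15 - 40))*(-3) = (-1 - 25)*(-3) = -26*(-3) = 78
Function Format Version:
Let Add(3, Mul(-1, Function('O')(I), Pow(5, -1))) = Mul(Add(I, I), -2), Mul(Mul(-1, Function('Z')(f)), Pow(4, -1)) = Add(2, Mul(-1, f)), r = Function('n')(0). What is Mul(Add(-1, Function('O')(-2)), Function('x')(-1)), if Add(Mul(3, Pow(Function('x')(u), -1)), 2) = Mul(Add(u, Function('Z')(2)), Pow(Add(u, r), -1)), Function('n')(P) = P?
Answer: 78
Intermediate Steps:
r = 0
Function('Z')(f) = Add(-8, Mul(4, f)) (Function('Z')(f) = Mul(-4, Add(2, Mul(-1, f))) = Add(-8, Mul(4, f)))
Function('x')(u) = -3 (Function('x')(u) = Mul(3, Pow(Add(-2, Mul(Add(u, Add(-8, Mul(4, 2))), Pow(Add(u, 0), -1))), -1)) = Mul(3, Pow(Add(-2, Mul(Add(u, Add(-8, 8)), Pow(u, -1))), -1)) = Mul(3, Pow(Add(-2, Mul(Add(u, 0), Pow(u, -1))), -1)) = Mul(3, Pow(Add(-2, Mul(u, Pow(u, -1))), -1)) = Mul(3, Pow(Add(-2, 1), -1)) = Mul(3, Pow(-1, -1)) = Mul(3, -1) = -3)
Function('O')(I) = Add(15, Mul(20, I)) (Function('O')(I) = Add(15, Mul(-5, Mul(Add(I, I), -2))) = Add(15, Mul(-5, Mul(Mul(2, I), -2))) = Add(15, Mul(-5, Mul(-4, I))) = Add(15, Mul(20, I)))
Mul(Add(-1, Function('O')(-2)), Function('x')(-1)) = Mul(Add(-1, Add(15, Mul(20, -2))), -3) = Mul(Add(-1, Add(15, -40)), -3) = Mul(Add(-1, -25), -3) = Mul(-26, -3) = 78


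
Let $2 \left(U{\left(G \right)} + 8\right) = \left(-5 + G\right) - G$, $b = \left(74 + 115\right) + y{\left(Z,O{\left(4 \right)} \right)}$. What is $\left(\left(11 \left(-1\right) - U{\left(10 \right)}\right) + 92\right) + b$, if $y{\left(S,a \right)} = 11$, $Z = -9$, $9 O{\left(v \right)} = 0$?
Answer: $\frac{583}{2} \approx 291.5$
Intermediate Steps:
$O{\left(v \right)} = 0$ ($O{\left(v \right)} = \frac{1}{9} \cdot 0 = 0$)
$b = 200$ ($b = \left(74 + 115\right) + 11 = 189 + 11 = 200$)
$U{\left(G \right)} = - \frac{21}{2}$ ($U{\left(G \right)} = -8 + \frac{\left(-5 + G\right) - G}{2} = -8 + \frac{1}{2} \left(-5\right) = -8 - \frac{5}{2} = - \frac{21}{2}$)
$\left(\left(11 \left(-1\right) - U{\left(10 \right)}\right) + 92\right) + b = \left(\left(11 \left(-1\right) - - \frac{21}{2}\right) + 92\right) + 200 = \left(\left(-11 + \frac{21}{2}\right) + 92\right) + 200 = \left(- \frac{1}{2} + 92\right) + 200 = \frac{183}{2} + 200 = \frac{583}{2}$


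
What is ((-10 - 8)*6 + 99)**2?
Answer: 81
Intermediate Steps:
((-10 - 8)*6 + 99)**2 = (-18*6 + 99)**2 = (-108 + 99)**2 = (-9)**2 = 81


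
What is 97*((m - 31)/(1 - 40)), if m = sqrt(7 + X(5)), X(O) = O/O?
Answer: 3007/39 - 194*sqrt(2)/39 ≈ 70.068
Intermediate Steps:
X(O) = 1
m = 2*sqrt(2) (m = sqrt(7 + 1) = sqrt(8) = 2*sqrt(2) ≈ 2.8284)
97*((m - 31)/(1 - 40)) = 97*((2*sqrt(2) - 31)/(1 - 40)) = 97*((-31 + 2*sqrt(2))/(-39)) = 97*((-31 + 2*sqrt(2))*(-1/39)) = 97*(31/39 - 2*sqrt(2)/39) = 3007/39 - 194*sqrt(2)/39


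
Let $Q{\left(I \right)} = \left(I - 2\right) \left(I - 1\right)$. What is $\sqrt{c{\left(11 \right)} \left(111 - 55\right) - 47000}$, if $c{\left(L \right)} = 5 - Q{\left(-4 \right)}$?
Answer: $220 i \approx 220.0 i$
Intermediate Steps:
$Q{\left(I \right)} = \left(-1 + I\right) \left(-2 + I\right)$ ($Q{\left(I \right)} = \left(-2 + I\right) \left(-1 + I\right) = \left(-1 + I\right) \left(-2 + I\right)$)
$c{\left(L \right)} = -25$ ($c{\left(L \right)} = 5 - \left(2 + \left(-4\right)^{2} - -12\right) = 5 - \left(2 + 16 + 12\right) = 5 - 30 = -25$)
$\sqrt{c{\left(11 \right)} \left(111 - 55\right) - 47000} = \sqrt{- 25 \left(111 - 55\right) - 47000} = \sqrt{\left(-25\right) 56 - 47000} = \sqrt{-1400 - 47000} = \sqrt{-48400} = 220 i$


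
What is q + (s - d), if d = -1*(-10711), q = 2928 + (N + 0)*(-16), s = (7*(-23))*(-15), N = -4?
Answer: -5304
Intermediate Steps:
s = 2415 (s = -161*(-15) = 2415)
q = 2992 (q = 2928 + (-4 + 0)*(-16) = 2928 - 4*(-16) = 2928 + 64 = 2992)
d = 10711
q + (s - d) = 2992 + (2415 - 1*10711) = 2992 + (2415 - 10711) = 2992 - 8296 = -5304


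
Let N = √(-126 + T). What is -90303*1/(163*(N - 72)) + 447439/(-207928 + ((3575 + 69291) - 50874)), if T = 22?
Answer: 102906787295/20033302448 + 90303*I*√26/430972 ≈ 5.1368 + 1.0684*I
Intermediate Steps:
N = 2*I*√26 (N = √(-126 + 22) = √(-104) = 2*I*√26 ≈ 10.198*I)
-90303*1/(163*(N - 72)) + 447439/(-207928 + ((3575 + 69291) - 50874)) = -90303*1/(163*(2*I*√26 - 72)) + 447439/(-207928 + ((3575 + 69291) - 50874)) = -90303*1/(163*(-72 + 2*I*√26)) + 447439/(-207928 + (72866 - 50874)) = -90303/(-11736 + 326*I*√26) + 447439/(-207928 + 21992) = -90303/(-11736 + 326*I*√26) + 447439/(-185936) = -90303/(-11736 + 326*I*√26) + 447439*(-1/185936) = -90303/(-11736 + 326*I*√26) - 447439/185936 = -447439/185936 - 90303/(-11736 + 326*I*√26)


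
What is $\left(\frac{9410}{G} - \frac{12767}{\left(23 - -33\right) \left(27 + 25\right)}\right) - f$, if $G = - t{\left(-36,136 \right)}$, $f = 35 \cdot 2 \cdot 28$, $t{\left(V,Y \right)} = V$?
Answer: $- \frac{44632103}{26208} \approx -1703.0$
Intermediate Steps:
$f = 1960$ ($f = 70 \cdot 28 = 1960$)
$G = 36$ ($G = \left(-1\right) \left(-36\right) = 36$)
$\left(\frac{9410}{G} - \frac{12767}{\left(23 - -33\right) \left(27 + 25\right)}\right) - f = \left(\frac{9410}{36} - \frac{12767}{\left(23 - -33\right) \left(27 + 25\right)}\right) - 1960 = \left(9410 \cdot \frac{1}{36} - \frac{12767}{\left(23 + 33\right) 52}\right) - 1960 = \left(\frac{4705}{18} - \frac{12767}{56 \cdot 52}\right) - 1960 = \left(\frac{4705}{18} - \frac{12767}{2912}\right) - 1960 = \frac{6735577}{26208} - 1960 = - \frac{44632103}{26208}$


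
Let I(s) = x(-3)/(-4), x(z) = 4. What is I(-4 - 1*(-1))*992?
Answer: -992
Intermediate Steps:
I(s) = -1 (I(s) = 4/(-4) = 4*(-¼) = -1)
I(-4 - 1*(-1))*992 = -1*992 = -992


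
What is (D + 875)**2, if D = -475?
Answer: 160000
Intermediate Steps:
(D + 875)**2 = (-475 + 875)**2 = 400**2 = 160000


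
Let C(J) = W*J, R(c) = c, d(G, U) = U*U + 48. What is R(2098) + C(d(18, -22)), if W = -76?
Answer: -38334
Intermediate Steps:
d(G, U) = 48 + U**2 (d(G, U) = U**2 + 48 = 48 + U**2)
C(J) = -76*J
R(2098) + C(d(18, -22)) = 2098 - 76*(48 + (-22)**2) = 2098 - 76*(48 + 484) = 2098 - 76*532 = 2098 - 40432 = -38334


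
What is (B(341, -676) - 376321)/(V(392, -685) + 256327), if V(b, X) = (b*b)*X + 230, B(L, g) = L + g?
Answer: 53808/15000469 ≈ 0.0035871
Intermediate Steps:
V(b, X) = 230 + X*b**2 (V(b, X) = b**2*X + 230 = X*b**2 + 230 = 230 + X*b**2)
(B(341, -676) - 376321)/(V(392, -685) + 256327) = ((341 - 676) - 376321)/((230 - 685*392**2) + 256327) = (-335 - 376321)/((230 - 685*153664) + 256327) = -376656/((230 - 105259840) + 256327) = -376656/(-105259610 + 256327) = -376656/(-105003283) = -376656*(-1/105003283) = 53808/15000469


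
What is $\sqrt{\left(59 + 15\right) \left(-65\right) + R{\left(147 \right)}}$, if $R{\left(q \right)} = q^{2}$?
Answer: $\sqrt{16799} \approx 129.61$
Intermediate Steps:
$\sqrt{\left(59 + 15\right) \left(-65\right) + R{\left(147 \right)}} = \sqrt{\left(59 + 15\right) \left(-65\right) + 147^{2}} = \sqrt{74 \left(-65\right) + 21609} = \sqrt{-4810 + 21609} = \sqrt{16799}$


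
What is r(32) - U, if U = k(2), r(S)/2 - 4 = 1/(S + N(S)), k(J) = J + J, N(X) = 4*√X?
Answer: 33/8 - √2/16 ≈ 4.0366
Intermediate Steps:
k(J) = 2*J
r(S) = 8 + 2/(S + 4*√S)
U = 4 (U = 2*2 = 4)
r(32) - U = 2*(1 + 4*32 + 16*√32)/(32 + 4*√32) - 1*4 = 2*(1 + 128 + 16*(4*√2))/(32 + 4*(4*√2)) - 4 = 2*(1 + 128 + 64*√2)/(32 + 16*√2) - 4 = 2*(129 + 64*√2)/(32 + 16*√2) - 4 = -4 + 2*(129 + 64*√2)/(32 + 16*√2)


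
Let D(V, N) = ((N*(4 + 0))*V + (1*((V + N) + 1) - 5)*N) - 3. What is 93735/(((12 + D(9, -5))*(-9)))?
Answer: 10415/171 ≈ 60.906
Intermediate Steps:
D(V, N) = -3 + N*(-4 + N + V) + 4*N*V (D(V, N) = ((N*4)*V + (1*((N + V) + 1) - 5)*N) - 3 = ((4*N)*V + (1*(1 + N + V) - 5)*N) - 3 = (4*N*V + ((1 + N + V) - 5)*N) - 3 = (4*N*V + (-4 + N + V)*N) - 3 = (4*N*V + N*(-4 + N + V)) - 3 = (N*(-4 + N + V) + 4*N*V) - 3 = -3 + N*(-4 + N + V) + 4*N*V)
93735/(((12 + D(9, -5))*(-9))) = 93735/(((12 + (-3 + (-5)**2 - 4*(-5) + 5*(-5)*9))*(-9))) = 93735/(((12 + (-3 + 25 + 20 - 225))*(-9))) = 93735/(((12 - 183)*(-9))) = 93735/((-171*(-9))) = 93735/1539 = 93735*(1/1539) = 10415/171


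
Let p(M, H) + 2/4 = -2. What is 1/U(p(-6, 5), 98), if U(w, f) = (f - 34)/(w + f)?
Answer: 191/128 ≈ 1.4922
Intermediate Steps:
p(M, H) = -5/2 (p(M, H) = -1/2 - 2 = -5/2)
U(w, f) = (-34 + f)/(f + w)
1/U(p(-6, 5), 98) = 1/((-34 + 98)/(98 - 5/2)) = 1/(64/(191/2)) = 1/((2/191)*64) = 1/(128/191) = 191/128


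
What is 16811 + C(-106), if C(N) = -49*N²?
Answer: -533753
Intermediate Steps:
16811 + C(-106) = 16811 - 49*(-106)² = 16811 - 49*11236 = 16811 - 550564 = -533753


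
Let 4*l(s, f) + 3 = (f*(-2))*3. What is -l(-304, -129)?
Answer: -771/4 ≈ -192.75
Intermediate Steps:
l(s, f) = -¾ - 3*f/2 (l(s, f) = -¾ + ((f*(-2))*3)/4 = -¾ + (-2*f*3)/4 = -¾ + (-6*f)/4 = -¾ - 3*f/2)
-l(-304, -129) = -(-¾ - 3/2*(-129)) = -(-¾ + 387/2) = -1*771/4 = -771/4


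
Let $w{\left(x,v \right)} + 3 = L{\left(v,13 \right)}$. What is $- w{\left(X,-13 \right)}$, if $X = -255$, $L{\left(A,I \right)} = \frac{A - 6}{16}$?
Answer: $\frac{67}{16} \approx 4.1875$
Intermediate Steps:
$L{\left(A,I \right)} = - \frac{3}{8} + \frac{A}{16}$ ($L{\left(A,I \right)} = \left(A - 6\right) \frac{1}{16} = \left(-6 + A\right) \frac{1}{16} = - \frac{3}{8} + \frac{A}{16}$)
$w{\left(x,v \right)} = - \frac{27}{8} + \frac{v}{16}$ ($w{\left(x,v \right)} = -3 + \left(- \frac{3}{8} + \frac{v}{16}\right) = - \frac{27}{8} + \frac{v}{16}$)
$- w{\left(X,-13 \right)} = - (- \frac{27}{8} + \frac{1}{16} \left(-13\right)) = - (- \frac{27}{8} - \frac{13}{16}) = \left(-1\right) \left(- \frac{67}{16}\right) = \frac{67}{16}$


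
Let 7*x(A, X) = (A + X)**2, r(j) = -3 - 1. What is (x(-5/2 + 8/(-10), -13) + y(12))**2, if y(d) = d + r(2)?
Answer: 1034844561/490000 ≈ 2111.9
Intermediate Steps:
r(j) = -4
x(A, X) = (A + X)**2/7
y(d) = -4 + d (y(d) = d - 4 = -4 + d)
(x(-5/2 + 8/(-10), -13) + y(12))**2 = (((-5/2 + 8/(-10)) - 13)**2/7 + (-4 + 12))**2 = (((-5*1/2 + 8*(-1/10)) - 13)**2/7 + 8)**2 = (((-5/2 - 4/5) - 13)**2/7 + 8)**2 = ((-33/10 - 13)**2/7 + 8)**2 = ((-163/10)**2/7 + 8)**2 = ((1/7)*(26569/100) + 8)**2 = (26569/700 + 8)**2 = (32169/700)**2 = 1034844561/490000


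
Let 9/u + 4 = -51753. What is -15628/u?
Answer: 808858396/9 ≈ 8.9873e+7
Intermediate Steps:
u = -9/51757 (u = 9/(-4 - 51753) = 9/(-51757) = 9*(-1/51757) = -9/51757 ≈ -0.00017389)
-15628/u = -15628/(-9/51757) = -15628*(-51757/9) = 808858396/9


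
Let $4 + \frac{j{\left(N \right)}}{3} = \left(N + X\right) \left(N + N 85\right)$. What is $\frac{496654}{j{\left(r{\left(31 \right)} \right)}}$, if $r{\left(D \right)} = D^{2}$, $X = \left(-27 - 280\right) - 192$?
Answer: $\frac{248327}{57273672} \approx 0.0043358$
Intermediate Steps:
$X = -499$ ($X = -307 - 192 = -499$)
$j{\left(N \right)} = -12 + 258 N \left(-499 + N\right)$ ($j{\left(N \right)} = -12 + 3 \left(N - 499\right) \left(N + N 85\right) = -12 + 3 \left(-499 + N\right) \left(N + 85 N\right) = -12 + 3 \left(-499 + N\right) 86 N = -12 + 3 \cdot 86 N \left(-499 + N\right) = -12 + 258 N \left(-499 + N\right)$)
$\frac{496654}{j{\left(r{\left(31 \right)} \right)}} = \frac{496654}{-12 - 128742 \cdot 31^{2} + 258 \left(31^{2}\right)^{2}} = \frac{496654}{-12 - 123721062 + 258 \cdot 961^{2}} = \frac{496654}{-12 - 123721062 + 258 \cdot 923521} = \frac{496654}{-12 - 123721062 + 238268418} = \frac{496654}{114547344} = 496654 \cdot \frac{1}{114547344} = \frac{248327}{57273672}$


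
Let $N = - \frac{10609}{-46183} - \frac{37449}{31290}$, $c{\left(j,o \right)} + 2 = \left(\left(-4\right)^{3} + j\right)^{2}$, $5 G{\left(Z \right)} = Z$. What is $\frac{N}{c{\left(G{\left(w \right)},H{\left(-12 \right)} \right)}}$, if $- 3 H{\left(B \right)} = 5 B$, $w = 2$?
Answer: $- \frac{2329252595}{9737240530612} \approx -0.00023921$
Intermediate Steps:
$G{\left(Z \right)} = \frac{Z}{5}$
$H{\left(B \right)} = - \frac{5 B}{3}$
$c{\left(j,o \right)} = -2 + \left(-64 + j\right)^{2}$ ($c{\left(j,o \right)} = -2 + \left(\left(-4\right)^{3} + j\right)^{2} = -2 + \left(-64 + j\right)^{2}$)
$N = - \frac{465850519}{481688690}$ ($N = \left(-10609\right) \left(- \frac{1}{46183}\right) - \frac{12483}{10430} = \frac{10609}{46183} - \frac{12483}{10430} = - \frac{465850519}{481688690} \approx -0.96712$)
$\frac{N}{c{\left(G{\left(w \right)},H{\left(-12 \right)} \right)}} = - \frac{465850519}{481688690 \left(-2 + \left(-64 + \frac{1}{5} \cdot 2\right)^{2}\right)} = - \frac{465850519}{481688690 \left(-2 + \left(-64 + \frac{2}{5}\right)^{2}\right)} = - \frac{465850519}{481688690 \left(-2 + \left(- \frac{318}{5}\right)^{2}\right)} = - \frac{465850519}{481688690 \left(-2 + \frac{101124}{25}\right)} = - \frac{465850519}{481688690 \cdot \frac{101074}{25}} = \left(- \frac{465850519}{481688690}\right) \frac{25}{101074} = - \frac{2329252595}{9737240530612}$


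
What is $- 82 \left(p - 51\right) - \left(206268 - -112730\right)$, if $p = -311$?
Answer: $-289314$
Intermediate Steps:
$- 82 \left(p - 51\right) - \left(206268 - -112730\right) = - 82 \left(-311 - 51\right) - \left(206268 - -112730\right) = \left(-82\right) \left(-362\right) - \left(206268 + 112730\right) = 29684 - 318998 = -289314$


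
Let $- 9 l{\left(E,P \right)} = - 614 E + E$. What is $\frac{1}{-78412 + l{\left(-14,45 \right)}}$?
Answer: $- \frac{9}{714290} \approx -1.26 \cdot 10^{-5}$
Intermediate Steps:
$l{\left(E,P \right)} = \frac{613 E}{9}$ ($l{\left(E,P \right)} = - \frac{- 614 E + E}{9} = - \frac{\left(-613\right) E}{9} = \frac{613 E}{9}$)
$\frac{1}{-78412 + l{\left(-14,45 \right)}} = \frac{1}{-78412 + \frac{613}{9} \left(-14\right)} = \frac{1}{-78412 - \frac{8582}{9}} = \frac{1}{- \frac{714290}{9}} = - \frac{9}{714290}$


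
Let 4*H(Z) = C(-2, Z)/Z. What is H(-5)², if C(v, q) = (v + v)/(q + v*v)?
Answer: 1/25 ≈ 0.040000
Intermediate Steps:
C(v, q) = 2*v/(q + v²) (C(v, q) = (2*v)/(q + v²) = 2*v/(q + v²))
H(Z) = -1/(Z*(4 + Z)) (H(Z) = ((2*(-2)/(Z + (-2)²))/Z)/4 = ((2*(-2)/(Z + 4))/Z)/4 = ((2*(-2)/(4 + Z))/Z)/4 = ((-4/(4 + Z))/Z)/4 = (-4/(Z*(4 + Z)))/4 = -1/(Z*(4 + Z)))
H(-5)² = (-1/(-5*(4 - 5)))² = (-1*(-⅕)/(-1))² = (-1*(-⅕)*(-1))² = (-⅕)² = 1/25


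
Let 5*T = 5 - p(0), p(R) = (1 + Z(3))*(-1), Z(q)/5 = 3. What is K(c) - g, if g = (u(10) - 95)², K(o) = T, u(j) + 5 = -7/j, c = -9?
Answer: -1013629/100 ≈ -10136.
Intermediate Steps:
u(j) = -5 - 7/j
Z(q) = 15 (Z(q) = 5*3 = 15)
p(R) = -16 (p(R) = (1 + 15)*(-1) = 16*(-1) = -16)
T = 21/5 (T = (5 - 1*(-16))/5 = (5 + 16)/5 = (⅕)*21 = 21/5 ≈ 4.2000)
K(o) = 21/5
g = 1014049/100 (g = ((-5 - 7/10) - 95)² = (-57/10 - 95)² = (-1007/10)² = 1014049/100 ≈ 10140.)
K(c) - g = 21/5 - 1*1014049/100 = 21/5 - 1014049/100 = -1013629/100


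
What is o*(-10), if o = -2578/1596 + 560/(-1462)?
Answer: 5828495/291669 ≈ 19.983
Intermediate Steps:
o = -1165699/583338 (o = -2578*1/1596 + 560*(-1/1462) = -1289/798 - 280/731 = -1165699/583338 ≈ -1.9983)
o*(-10) = -1165699/583338*(-10) = 5828495/291669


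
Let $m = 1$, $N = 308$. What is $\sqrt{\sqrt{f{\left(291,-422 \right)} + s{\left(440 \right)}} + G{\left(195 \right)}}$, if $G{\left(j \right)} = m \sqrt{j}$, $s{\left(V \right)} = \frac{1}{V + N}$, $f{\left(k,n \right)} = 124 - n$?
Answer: $\frac{\sqrt{374 \sqrt{76372483} + 139876 \sqrt{195}}}{374} \approx 6.1099$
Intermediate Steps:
$s{\left(V \right)} = \frac{1}{308 + V}$ ($s{\left(V \right)} = \frac{1}{V + 308} = \frac{1}{308 + V}$)
$G{\left(j \right)} = \sqrt{j}$ ($G{\left(j \right)} = 1 \sqrt{j} = \sqrt{j}$)
$\sqrt{\sqrt{f{\left(291,-422 \right)} + s{\left(440 \right)}} + G{\left(195 \right)}} = \sqrt{\sqrt{\left(124 - -422\right) + \frac{1}{308 + 440}} + \sqrt{195}} = \sqrt{\sqrt{\left(124 + 422\right) + \frac{1}{748}} + \sqrt{195}} = \sqrt{\sqrt{546 + \frac{1}{748}} + \sqrt{195}} = \sqrt{\sqrt{\frac{408409}{748}} + \sqrt{195}} = \sqrt{\frac{\sqrt{76372483}}{374} + \sqrt{195}} = \sqrt{\sqrt{195} + \frac{\sqrt{76372483}}{374}}$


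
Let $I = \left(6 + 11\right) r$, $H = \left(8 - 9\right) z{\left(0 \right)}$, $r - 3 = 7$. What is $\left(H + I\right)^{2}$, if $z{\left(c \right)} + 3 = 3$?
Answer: $28900$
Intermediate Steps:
$r = 10$ ($r = 3 + 7 = 10$)
$z{\left(c \right)} = 0$ ($z{\left(c \right)} = -3 + 3 = 0$)
$H = 0$ ($H = \left(8 - 9\right) 0 = \left(-1\right) 0 = 0$)
$I = 170$ ($I = \left(6 + 11\right) 10 = 17 \cdot 10 = 170$)
$\left(H + I\right)^{2} = \left(0 + 170\right)^{2} = 170^{2} = 28900$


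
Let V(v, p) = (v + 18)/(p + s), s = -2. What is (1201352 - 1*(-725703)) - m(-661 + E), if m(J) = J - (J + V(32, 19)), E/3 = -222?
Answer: 32759985/17 ≈ 1.9271e+6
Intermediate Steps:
V(v, p) = (18 + v)/(-2 + p) (V(v, p) = (v + 18)/(p - 2) = (18 + v)/(-2 + p))
E = -666 (E = 3*(-222) = -666)
m(J) = -50/17 (m(J) = J - (J + (18 + 32)/(-2 + 19)) = J - (J + 50/17) = J - (50/17 + J) = J + (-50/17 - J) = -50/17)
(1201352 - 1*(-725703)) - m(-661 + E) = (1201352 - 1*(-725703)) - 1*(-50/17) = (1201352 + 725703) + 50/17 = 1927055 + 50/17 = 32759985/17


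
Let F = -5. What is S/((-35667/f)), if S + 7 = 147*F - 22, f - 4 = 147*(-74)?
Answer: -8307736/35667 ≈ -232.93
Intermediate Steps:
f = -10874 (f = 4 + 147*(-74) = 4 - 10878 = -10874)
S = -764 (S = -7 + (147*(-5) - 22) = -7 + (-735 - 22) = -7 - 757 = -764)
S/((-35667/f)) = -764/((-35667/(-10874))) = -764/((-35667*(-1/10874))) = -764/35667/10874 = -764*10874/35667 = -8307736/35667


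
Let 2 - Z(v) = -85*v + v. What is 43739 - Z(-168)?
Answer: 57849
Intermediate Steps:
Z(v) = 2 + 84*v (Z(v) = 2 - (-85*v + v) = 2 - (-84)*v = 2 + 84*v)
43739 - Z(-168) = 43739 - (2 + 84*(-168)) = 43739 - (2 - 14112) = 43739 - 1*(-14110) = 43739 + 14110 = 57849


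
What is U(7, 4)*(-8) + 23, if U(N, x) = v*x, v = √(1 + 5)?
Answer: 23 - 32*√6 ≈ -55.384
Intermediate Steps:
v = √6 ≈ 2.4495
U(N, x) = x*√6 (U(N, x) = √6*x = x*√6)
U(7, 4)*(-8) + 23 = (4*√6)*(-8) + 23 = -32*√6 + 23 = 23 - 32*√6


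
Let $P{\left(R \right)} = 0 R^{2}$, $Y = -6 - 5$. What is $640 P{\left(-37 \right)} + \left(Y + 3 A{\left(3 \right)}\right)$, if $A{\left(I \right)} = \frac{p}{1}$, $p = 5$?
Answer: $4$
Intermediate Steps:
$Y = -11$ ($Y = -6 - 5 = -11$)
$A{\left(I \right)} = 5$ ($A{\left(I \right)} = \frac{5}{1} = 5 \cdot 1 = 5$)
$P{\left(R \right)} = 0$
$640 P{\left(-37 \right)} + \left(Y + 3 A{\left(3 \right)}\right) = 640 \cdot 0 + \left(-11 + 3 \cdot 5\right) = 0 + \left(-11 + 15\right) = 0 + 4 = 4$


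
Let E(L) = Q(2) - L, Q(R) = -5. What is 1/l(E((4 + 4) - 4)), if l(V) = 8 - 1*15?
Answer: -⅐ ≈ -0.14286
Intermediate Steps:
E(L) = -5 - L
l(V) = -7 (l(V) = 8 - 15 = -7)
1/l(E((4 + 4) - 4)) = 1/(-7) = -⅐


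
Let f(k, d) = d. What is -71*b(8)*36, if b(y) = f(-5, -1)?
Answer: 2556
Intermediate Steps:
b(y) = -1
-71*b(8)*36 = -71*(-1)*36 = 71*36 = 2556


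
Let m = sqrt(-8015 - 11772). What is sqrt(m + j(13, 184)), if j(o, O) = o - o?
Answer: 19787**(1/4)*sqrt(I) ≈ 8.3865 + 8.3865*I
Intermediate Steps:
j(o, O) = 0
m = I*sqrt(19787) (m = sqrt(-19787) = I*sqrt(19787) ≈ 140.67*I)
sqrt(m + j(13, 184)) = sqrt(I*sqrt(19787) + 0) = sqrt(I*sqrt(19787)) = 19787**(1/4)*sqrt(I)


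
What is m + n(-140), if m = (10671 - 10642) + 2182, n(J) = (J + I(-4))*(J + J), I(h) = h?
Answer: 42531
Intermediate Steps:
n(J) = 2*J*(-4 + J) (n(J) = (J - 4)*(J + J) = (-4 + J)*(2*J) = 2*J*(-4 + J))
m = 2211 (m = 29 + 2182 = 2211)
m + n(-140) = 2211 + 2*(-140)*(-4 - 140) = 2211 + 2*(-140)*(-144) = 2211 + 40320 = 42531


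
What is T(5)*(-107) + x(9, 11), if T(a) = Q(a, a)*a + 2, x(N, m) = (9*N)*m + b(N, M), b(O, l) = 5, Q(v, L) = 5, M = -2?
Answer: -1993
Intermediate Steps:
x(N, m) = 5 + 9*N*m (x(N, m) = (9*N)*m + 5 = 9*N*m + 5 = 5 + 9*N*m)
T(a) = 2 + 5*a (T(a) = 5*a + 2 = 2 + 5*a)
T(5)*(-107) + x(9, 11) = (2 + 5*5)*(-107) + (5 + 9*9*11) = (2 + 25)*(-107) + (5 + 891) = 27*(-107) + 896 = -2889 + 896 = -1993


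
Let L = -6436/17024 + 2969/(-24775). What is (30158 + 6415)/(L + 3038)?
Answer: 3856344895200/320281512161 ≈ 12.040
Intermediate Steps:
L = -52499039/105442400 (L = -6436*1/17024 + 2969*(-1/24775) = -1609/4256 - 2969/24775 = -52499039/105442400 ≈ -0.49789)
(30158 + 6415)/(L + 3038) = (30158 + 6415)/(-52499039/105442400 + 3038) = 36573/(320281512161/105442400) = 36573*(105442400/320281512161) = 3856344895200/320281512161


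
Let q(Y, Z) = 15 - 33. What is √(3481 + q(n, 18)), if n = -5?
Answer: √3463 ≈ 58.847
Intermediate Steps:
q(Y, Z) = -18
√(3481 + q(n, 18)) = √(3481 - 18) = √3463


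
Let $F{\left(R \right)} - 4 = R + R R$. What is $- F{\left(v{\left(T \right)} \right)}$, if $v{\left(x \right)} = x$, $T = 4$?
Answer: $-24$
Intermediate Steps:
$F{\left(R \right)} = 4 + R + R^{2}$ ($F{\left(R \right)} = 4 + \left(R + R R\right) = 4 + \left(R + R^{2}\right) = 4 + R + R^{2}$)
$- F{\left(v{\left(T \right)} \right)} = - (4 + 4 + 4^{2}) = - (4 + 4 + 16) = \left(-1\right) 24 = -24$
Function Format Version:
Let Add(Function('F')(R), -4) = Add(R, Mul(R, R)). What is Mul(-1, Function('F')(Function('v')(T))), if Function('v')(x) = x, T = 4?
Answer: -24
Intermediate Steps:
Function('F')(R) = Add(4, R, Pow(R, 2)) (Function('F')(R) = Add(4, Add(R, Mul(R, R))) = Add(4, Add(R, Pow(R, 2))) = Add(4, R, Pow(R, 2)))
Mul(-1, Function('F')(Function('v')(T))) = Mul(-1, Add(4, 4, Pow(4, 2))) = Mul(-1, Add(4, 4, 16)) = Mul(-1, 24) = -24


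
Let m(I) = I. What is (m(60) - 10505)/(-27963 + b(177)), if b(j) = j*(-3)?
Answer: 10445/28494 ≈ 0.36657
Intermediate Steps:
b(j) = -3*j
(m(60) - 10505)/(-27963 + b(177)) = (60 - 10505)/(-27963 - 3*177) = -10445/(-27963 - 531) = -10445/(-28494) = -10445*(-1/28494) = 10445/28494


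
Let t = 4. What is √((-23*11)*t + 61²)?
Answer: 3*√301 ≈ 52.048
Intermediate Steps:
√((-23*11)*t + 61²) = √(-23*11*4 + 61²) = √(-253*4 + 3721) = √(-1012 + 3721) = √2709 = 3*√301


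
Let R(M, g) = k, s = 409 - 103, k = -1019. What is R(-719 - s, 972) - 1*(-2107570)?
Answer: 2106551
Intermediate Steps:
s = 306
R(M, g) = -1019
R(-719 - s, 972) - 1*(-2107570) = -1019 - 1*(-2107570) = -1019 + 2107570 = 2106551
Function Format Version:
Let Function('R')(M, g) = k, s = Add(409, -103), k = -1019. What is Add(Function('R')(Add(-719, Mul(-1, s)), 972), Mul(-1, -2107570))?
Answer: 2106551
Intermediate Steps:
s = 306
Function('R')(M, g) = -1019
Add(Function('R')(Add(-719, Mul(-1, s)), 972), Mul(-1, -2107570)) = Add(-1019, Mul(-1, -2107570)) = Add(-1019, 2107570) = 2106551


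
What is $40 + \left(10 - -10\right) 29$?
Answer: $620$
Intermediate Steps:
$40 + \left(10 - -10\right) 29 = 40 + \left(10 + 10\right) 29 = 40 + 20 \cdot 29 = 40 + 580 = 620$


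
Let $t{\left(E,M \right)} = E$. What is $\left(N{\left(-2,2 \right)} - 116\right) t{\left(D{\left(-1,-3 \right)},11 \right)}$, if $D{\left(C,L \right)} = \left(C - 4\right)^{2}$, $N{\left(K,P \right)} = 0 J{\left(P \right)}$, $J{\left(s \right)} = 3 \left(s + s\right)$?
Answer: $-2900$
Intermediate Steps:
$J{\left(s \right)} = 6 s$ ($J{\left(s \right)} = 3 \cdot 2 s = 6 s$)
$N{\left(K,P \right)} = 0$ ($N{\left(K,P \right)} = 0 \cdot 6 P = 0$)
$D{\left(C,L \right)} = \left(-4 + C\right)^{2}$
$\left(N{\left(-2,2 \right)} - 116\right) t{\left(D{\left(-1,-3 \right)},11 \right)} = \left(0 - 116\right) \left(-4 - 1\right)^{2} = - 116 \left(-5\right)^{2} = \left(-116\right) 25 = -2900$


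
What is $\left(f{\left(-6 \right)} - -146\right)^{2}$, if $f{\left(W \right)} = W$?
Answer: $19600$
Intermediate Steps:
$\left(f{\left(-6 \right)} - -146\right)^{2} = \left(-6 - -146\right)^{2} = \left(-6 + 146\right)^{2} = 140^{2} = 19600$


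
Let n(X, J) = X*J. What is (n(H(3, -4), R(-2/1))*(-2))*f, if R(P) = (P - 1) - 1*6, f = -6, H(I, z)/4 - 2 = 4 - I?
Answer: -1296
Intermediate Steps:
H(I, z) = 24 - 4*I (H(I, z) = 8 + 4*(4 - I) = 8 + (16 - 4*I) = 24 - 4*I)
R(P) = -7 + P (R(P) = (-1 + P) - 6 = -7 + P)
n(X, J) = J*X
(n(H(3, -4), R(-2/1))*(-2))*f = (((-7 - 2/1)*(24 - 4*3))*(-2))*(-6) = (((-7 - 2*1)*(24 - 12))*(-2))*(-6) = (((-7 - 2)*12)*(-2))*(-6) = (-9*12*(-2))*(-6) = -108*(-2)*(-6) = 216*(-6) = -1296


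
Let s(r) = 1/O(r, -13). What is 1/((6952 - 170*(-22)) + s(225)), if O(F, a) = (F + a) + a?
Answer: 199/2127709 ≈ 9.3528e-5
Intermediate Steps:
O(F, a) = F + 2*a
s(r) = 1/(-26 + r) (s(r) = 1/(r + 2*(-13)) = 1/(r - 26) = 1/(-26 + r))
1/((6952 - 170*(-22)) + s(225)) = 1/((6952 - 170*(-22)) + 1/(-26 + 225)) = 1/((6952 + 3740) + 1/199) = 1/(10692 + 1/199) = 1/(2127709/199) = 199/2127709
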